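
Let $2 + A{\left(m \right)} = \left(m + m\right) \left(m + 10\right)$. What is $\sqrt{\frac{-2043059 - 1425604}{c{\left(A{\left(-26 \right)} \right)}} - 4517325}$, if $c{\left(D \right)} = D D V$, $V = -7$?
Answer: $\frac{3 i \sqrt{16943027794651}}{5810} \approx 2125.4 i$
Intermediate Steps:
$A{\left(m \right)} = -2 + 2 m \left(10 + m\right)$ ($A{\left(m \right)} = -2 + \left(m + m\right) \left(m + 10\right) = -2 + 2 m \left(10 + m\right)$)
$c{\left(D \right)} = - 7 D^{2}$ ($c{\left(D \right)} = D D \left(-7\right) = D^{2} \left(-7\right) = - 7 D^{2}$)
$\sqrt{\frac{-2043059 - 1425604}{c{\left(A{\left(-26 \right)} \right)}} - 4517325} = \sqrt{\frac{-2043059 - 1425604}{\left(-7\right) \left(-2 + 2 \left(-26\right)^{2} + 20 \left(-26\right)\right)^{2}} - 4517325} = \sqrt{- \frac{3468663}{\left(-7\right) \left(-2 + 2 \cdot 676 - 520\right)^{2}} - 4517325} = \sqrt{- \frac{3468663}{\left(-7\right) \left(-2 + 1352 - 520\right)^{2}} - 4517325} = \sqrt{- \frac{3468663}{\left(-7\right) 830^{2}} - 4517325} = \sqrt{- \frac{3468663}{\left(-7\right) 688900} - 4517325} = \sqrt{- \frac{3468663}{-4822300} - 4517325} = \sqrt{\left(-3468663\right) \left(- \frac{1}{4822300}\right) - 4517325} = \sqrt{\frac{3468663}{4822300} - 4517325} = \sqrt{- \frac{21783892878837}{4822300}} = \frac{3 i \sqrt{16943027794651}}{5810}$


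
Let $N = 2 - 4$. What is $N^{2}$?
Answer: $4$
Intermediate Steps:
$N = -2$ ($N = 2 - 4 = -2$)
$N^{2} = \left(-2\right)^{2} = 4$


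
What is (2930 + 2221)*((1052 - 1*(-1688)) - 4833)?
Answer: -10781043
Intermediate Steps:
(2930 + 2221)*((1052 - 1*(-1688)) - 4833) = 5151*((1052 + 1688) - 4833) = 5151*(2740 - 4833) = 5151*(-2093) = -10781043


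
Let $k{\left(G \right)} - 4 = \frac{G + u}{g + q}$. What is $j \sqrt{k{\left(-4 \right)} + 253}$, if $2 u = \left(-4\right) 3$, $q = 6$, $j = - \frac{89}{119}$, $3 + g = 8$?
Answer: $- \frac{267 \sqrt{3443}}{1309} \approx -11.969$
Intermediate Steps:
$g = 5$ ($g = -3 + 8 = 5$)
$j = - \frac{89}{119}$ ($j = \left(-89\right) \frac{1}{119} = - \frac{89}{119} \approx -0.7479$)
$u = -6$ ($u = \frac{\left(-4\right) 3}{2} = \frac{1}{2} \left(-12\right) = -6$)
$k{\left(G \right)} = \frac{38}{11} + \frac{G}{11}$ ($k{\left(G \right)} = 4 + \frac{G - 6}{5 + 6} = 4 + \frac{-6 + G}{11} = 4 + \left(-6 + G\right) \frac{1}{11} = 4 + \left(- \frac{6}{11} + \frac{G}{11}\right) = \frac{38}{11} + \frac{G}{11}$)
$j \sqrt{k{\left(-4 \right)} + 253} = - \frac{89 \sqrt{\left(\frac{38}{11} + \frac{1}{11} \left(-4\right)\right) + 253}}{119} = - \frac{89 \sqrt{\left(\frac{38}{11} - \frac{4}{11}\right) + 253}}{119} = - \frac{89 \sqrt{\frac{34}{11} + 253}}{119} = - \frac{89 \sqrt{\frac{2817}{11}}}{119} = - \frac{89 \frac{3 \sqrt{3443}}{11}}{119} = - \frac{267 \sqrt{3443}}{1309}$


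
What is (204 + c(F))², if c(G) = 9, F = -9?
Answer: 45369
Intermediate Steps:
(204 + c(F))² = (204 + 9)² = 213² = 45369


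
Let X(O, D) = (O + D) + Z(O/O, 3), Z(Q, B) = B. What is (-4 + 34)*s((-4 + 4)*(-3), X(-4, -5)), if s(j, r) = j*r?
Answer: 0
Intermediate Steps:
X(O, D) = 3 + D + O (X(O, D) = (O + D) + 3 = (D + O) + 3 = 3 + D + O)
(-4 + 34)*s((-4 + 4)*(-3), X(-4, -5)) = (-4 + 34)*(((-4 + 4)*(-3))*(3 - 5 - 4)) = 30*((0*(-3))*(-6)) = 30*(0*(-6)) = 30*0 = 0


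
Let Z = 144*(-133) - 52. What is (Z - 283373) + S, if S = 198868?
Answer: -103709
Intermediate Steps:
Z = -19204 (Z = -19152 - 52 = -19204)
(Z - 283373) + S = (-19204 - 283373) + 198868 = -302577 + 198868 = -103709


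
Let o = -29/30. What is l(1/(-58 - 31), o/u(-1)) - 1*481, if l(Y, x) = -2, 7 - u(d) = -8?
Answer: -483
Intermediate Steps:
u(d) = 15 (u(d) = 7 - 1*(-8) = 7 + 8 = 15)
o = -29/30 (o = -29*1/30 = -29/30 ≈ -0.96667)
l(1/(-58 - 31), o/u(-1)) - 1*481 = -2 - 1*481 = -2 - 481 = -483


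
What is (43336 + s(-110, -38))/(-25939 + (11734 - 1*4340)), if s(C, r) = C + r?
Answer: -43188/18545 ≈ -2.3288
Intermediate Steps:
(43336 + s(-110, -38))/(-25939 + (11734 - 1*4340)) = (43336 + (-110 - 38))/(-25939 + (11734 - 1*4340)) = (43336 - 148)/(-25939 + (11734 - 4340)) = 43188/(-25939 + 7394) = 43188/(-18545) = 43188*(-1/18545) = -43188/18545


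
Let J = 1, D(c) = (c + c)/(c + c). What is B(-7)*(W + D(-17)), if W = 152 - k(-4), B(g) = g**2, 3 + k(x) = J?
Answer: 7595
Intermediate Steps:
D(c) = 1 (D(c) = (2*c)/((2*c)) = (2*c)*(1/(2*c)) = 1)
k(x) = -2 (k(x) = -3 + 1 = -2)
W = 154 (W = 152 - 1*(-2) = 152 + 2 = 154)
B(-7)*(W + D(-17)) = (-7)**2*(154 + 1) = 49*155 = 7595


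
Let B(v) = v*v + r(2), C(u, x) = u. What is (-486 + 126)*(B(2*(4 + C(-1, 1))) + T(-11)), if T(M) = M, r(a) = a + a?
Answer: -10440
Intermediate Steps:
r(a) = 2*a
B(v) = 4 + v² (B(v) = v*v + 2*2 = v² + 4 = 4 + v²)
(-486 + 126)*(B(2*(4 + C(-1, 1))) + T(-11)) = (-486 + 126)*((4 + (2*(4 - 1))²) - 11) = -360*((4 + (2*3)²) - 11) = -360*((4 + 6²) - 11) = -360*((4 + 36) - 11) = -360*(40 - 11) = -360*29 = -10440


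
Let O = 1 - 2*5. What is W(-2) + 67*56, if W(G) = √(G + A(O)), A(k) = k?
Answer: 3752 + I*√11 ≈ 3752.0 + 3.3166*I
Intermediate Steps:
O = -9 (O = 1 - 10 = -9)
W(G) = √(-9 + G) (W(G) = √(G - 9) = √(-9 + G))
W(-2) + 67*56 = √(-9 - 2) + 67*56 = √(-11) + 3752 = I*√11 + 3752 = 3752 + I*√11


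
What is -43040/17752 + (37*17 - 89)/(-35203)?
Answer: -3889600/1594193 ≈ -2.4399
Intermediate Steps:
-43040/17752 + (37*17 - 89)/(-35203) = -43040*1/17752 + (629 - 89)*(-1/35203) = -5380/2219 + 540*(-1/35203) = -5380/2219 - 540/35203 = -3889600/1594193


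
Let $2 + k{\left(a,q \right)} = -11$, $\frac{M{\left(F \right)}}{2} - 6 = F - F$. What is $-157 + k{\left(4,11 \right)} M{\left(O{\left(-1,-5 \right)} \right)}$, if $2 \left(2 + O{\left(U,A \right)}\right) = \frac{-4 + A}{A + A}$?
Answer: $-313$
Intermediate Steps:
$O{\left(U,A \right)} = -2 + \frac{-4 + A}{4 A}$ ($O{\left(U,A \right)} = -2 + \frac{\left(-4 + A\right) \frac{1}{A + A}}{2} = -2 + \frac{\left(-4 + A\right) \frac{1}{2 A}}{2} = -2 + \frac{\frac{1}{2} \frac{1}{A} \left(-4 + A\right)}{2} = -2 + \frac{-4 + A}{4 A}$)
$M{\left(F \right)} = 12$ ($M{\left(F \right)} = 12 + 2 \left(F - F\right) = 12 + 2 \cdot 0 = 12 + 0 = 12$)
$k{\left(a,q \right)} = -13$ ($k{\left(a,q \right)} = -2 - 11 = -13$)
$-157 + k{\left(4,11 \right)} M{\left(O{\left(-1,-5 \right)} \right)} = -157 - 156 = -313$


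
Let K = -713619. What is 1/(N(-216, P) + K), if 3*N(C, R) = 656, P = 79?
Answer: -3/2140201 ≈ -1.4017e-6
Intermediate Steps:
N(C, R) = 656/3 (N(C, R) = (⅓)*656 = 656/3)
1/(N(-216, P) + K) = 1/(656/3 - 713619) = 1/(-2140201/3) = -3/2140201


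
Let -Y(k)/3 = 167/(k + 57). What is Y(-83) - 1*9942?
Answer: -257991/26 ≈ -9922.7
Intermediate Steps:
Y(k) = -501/(57 + k) (Y(k) = -501/(k + 57) = -501/(57 + k))
Y(-83) - 1*9942 = -501/(57 - 83) - 1*9942 = -501/(-26) - 9942 = -501*(-1/26) - 9942 = 501/26 - 9942 = -257991/26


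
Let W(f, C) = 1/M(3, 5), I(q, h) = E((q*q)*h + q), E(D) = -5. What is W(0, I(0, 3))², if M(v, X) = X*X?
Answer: 1/625 ≈ 0.0016000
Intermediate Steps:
M(v, X) = X²
I(q, h) = -5
W(f, C) = 1/25 (W(f, C) = 1/(5²) = 1/25)
W(0, I(0, 3))² = (1/25)² = 1/625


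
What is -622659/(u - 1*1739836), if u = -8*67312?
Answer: 207553/759444 ≈ 0.27330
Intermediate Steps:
u = -538496
-622659/(u - 1*1739836) = -622659/(-538496 - 1*1739836) = -622659/(-538496 - 1739836) = -622659/(-2278332) = -622659*(-1/2278332) = 207553/759444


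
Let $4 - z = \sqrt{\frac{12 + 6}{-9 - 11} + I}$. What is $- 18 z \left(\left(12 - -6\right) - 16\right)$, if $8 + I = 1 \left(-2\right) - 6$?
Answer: $-144 + \frac{234 i \sqrt{10}}{5} \approx -144.0 + 147.99 i$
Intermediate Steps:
$I = -16$ ($I = -8 + \left(1 \left(-2\right) - 6\right) = -8 - 8 = -16$)
$z = 4 - \frac{13 i \sqrt{10}}{10}$ ($z = 4 - \sqrt{\frac{12 + 6}{-9 - 11} - 16} = 4 - \sqrt{\frac{18}{-20} - 16} = 4 - \sqrt{18 \left(- \frac{1}{20}\right) - 16} = 4 - \sqrt{- \frac{9}{10} - 16} = 4 - \sqrt{- \frac{169}{10}} = 4 - \frac{13 i \sqrt{10}}{10} \approx 4.0 - 4.111 i$)
$- 18 z \left(\left(12 - -6\right) - 16\right) = - 18 \left(4 - \frac{13 i \sqrt{10}}{10}\right) \left(\left(12 - -6\right) - 16\right) = \left(-72 + \frac{117 i \sqrt{10}}{5}\right) \left(\left(12 + 6\right) - 16\right) = \left(-72 + \frac{117 i \sqrt{10}}{5}\right) \left(18 - 16\right) = \left(-72 + \frac{117 i \sqrt{10}}{5}\right) 2 = -144 + \frac{234 i \sqrt{10}}{5}$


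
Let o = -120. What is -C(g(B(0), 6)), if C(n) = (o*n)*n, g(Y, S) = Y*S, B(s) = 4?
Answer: 69120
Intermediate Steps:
g(Y, S) = S*Y
C(n) = -120*n² (C(n) = (-120*n)*n = -120*n²)
-C(g(B(0), 6)) = -(-120)*(6*4)² = -(-120)*24² = -(-120)*576 = -1*(-69120) = 69120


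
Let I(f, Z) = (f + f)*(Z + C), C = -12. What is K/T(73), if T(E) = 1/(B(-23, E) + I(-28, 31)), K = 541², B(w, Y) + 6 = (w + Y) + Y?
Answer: -277168907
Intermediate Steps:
B(w, Y) = -6 + w + 2*Y (B(w, Y) = -6 + ((w + Y) + Y) = -6 + ((Y + w) + Y) = -6 + (w + 2*Y) = -6 + w + 2*Y)
I(f, Z) = 2*f*(-12 + Z) (I(f, Z) = (f + f)*(Z - 12) = (2*f)*(-12 + Z) = 2*f*(-12 + Z))
K = 292681
T(E) = 1/(-1093 + 2*E) (T(E) = 1/((-6 - 23 + 2*E) + 2*(-28)*(-12 + 31)) = 1/((-29 + 2*E) + 2*(-28)*19) = 1/((-29 + 2*E) - 1064) = 1/(-1093 + 2*E))
K/T(73) = 292681/(1/(-1093 + 2*73)) = 292681/(1/(-1093 + 146)) = 292681/(1/(-947)) = 292681/(-1/947) = 292681*(-947) = -277168907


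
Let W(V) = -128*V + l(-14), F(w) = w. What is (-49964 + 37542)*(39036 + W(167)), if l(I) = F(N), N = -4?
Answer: -219322832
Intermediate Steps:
l(I) = -4
W(V) = -4 - 128*V (W(V) = -128*V - 4 = -4 - 128*V)
(-49964 + 37542)*(39036 + W(167)) = (-49964 + 37542)*(39036 + (-4 - 128*167)) = -12422*(39036 + (-4 - 21376)) = -12422*(39036 - 21380) = -12422*17656 = -219322832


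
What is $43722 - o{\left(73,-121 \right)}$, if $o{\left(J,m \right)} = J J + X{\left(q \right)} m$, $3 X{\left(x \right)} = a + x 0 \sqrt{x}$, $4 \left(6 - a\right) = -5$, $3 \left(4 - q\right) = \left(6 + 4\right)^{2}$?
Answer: $\frac{464225}{12} \approx 38685.0$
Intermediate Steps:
$q = - \frac{88}{3}$ ($q = 4 - \frac{\left(6 + 4\right)^{2}}{3} = 4 - \frac{10^{2}}{3} = 4 - \frac{100}{3} = - \frac{88}{3} \approx -29.333$)
$a = \frac{29}{4}$ ($a = 6 - - \frac{5}{4} = 6 + \frac{5}{4} = \frac{29}{4} \approx 7.25$)
$X{\left(x \right)} = \frac{29}{12}$ ($X{\left(x \right)} = \frac{\frac{29}{4} + x 0 \sqrt{x}}{3} = \frac{\frac{29}{4} + x 0}{3} = \frac{\frac{29}{4} + 0}{3} = \frac{1}{3} \cdot \frac{29}{4} = \frac{29}{12}$)
$o{\left(J,m \right)} = J^{2} + \frac{29 m}{12}$ ($o{\left(J,m \right)} = J J + \frac{29 m}{12} = J^{2} + \frac{29 m}{12}$)
$43722 - o{\left(73,-121 \right)} = 43722 - \left(73^{2} + \frac{29}{12} \left(-121\right)\right) = 43722 - \left(5329 - \frac{3509}{12}\right) = 43722 - \frac{60439}{12} = \frac{464225}{12}$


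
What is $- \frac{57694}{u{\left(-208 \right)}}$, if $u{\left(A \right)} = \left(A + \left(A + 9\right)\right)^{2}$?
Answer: $- \frac{57694}{165649} \approx -0.34829$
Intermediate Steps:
$u{\left(A \right)} = \left(9 + 2 A\right)^{2}$ ($u{\left(A \right)} = \left(A + \left(9 + A\right)\right)^{2} = \left(9 + 2 A\right)^{2}$)
$- \frac{57694}{u{\left(-208 \right)}} = - \frac{57694}{\left(9 + 2 \left(-208\right)\right)^{2}} = - \frac{57694}{\left(9 - 416\right)^{2}} = - \frac{57694}{\left(-407\right)^{2}} = - \frac{57694}{165649}$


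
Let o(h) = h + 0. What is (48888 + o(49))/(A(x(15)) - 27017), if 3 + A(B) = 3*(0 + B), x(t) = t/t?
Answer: -48937/27017 ≈ -1.8113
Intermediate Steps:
x(t) = 1
o(h) = h
A(B) = -3 + 3*B (A(B) = -3 + 3*(0 + B) = -3 + 3*B)
(48888 + o(49))/(A(x(15)) - 27017) = (48888 + 49)/((-3 + 3*1) - 27017) = 48937/((-3 + 3) - 27017) = 48937/(0 - 27017) = 48937/(-27017) = 48937*(-1/27017) = -48937/27017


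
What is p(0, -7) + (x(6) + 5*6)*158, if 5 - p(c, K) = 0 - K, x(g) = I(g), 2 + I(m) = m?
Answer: 5370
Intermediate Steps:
I(m) = -2 + m
x(g) = -2 + g
p(c, K) = 5 + K (p(c, K) = 5 - (0 - K) = 5 - (-1)*K = 5 + K)
p(0, -7) + (x(6) + 5*6)*158 = (5 - 7) + ((-2 + 6) + 5*6)*158 = -2 + (4 + 30)*158 = -2 + 34*158 = -2 + 5372 = 5370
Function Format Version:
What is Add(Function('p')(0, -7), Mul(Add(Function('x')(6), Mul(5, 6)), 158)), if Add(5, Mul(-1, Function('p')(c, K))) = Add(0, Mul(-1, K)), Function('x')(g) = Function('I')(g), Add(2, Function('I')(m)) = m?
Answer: 5370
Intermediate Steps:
Function('I')(m) = Add(-2, m)
Function('x')(g) = Add(-2, g)
Function('p')(c, K) = Add(5, K) (Function('p')(c, K) = Add(5, Mul(-1, Add(0, Mul(-1, K)))) = Add(5, Mul(-1, Mul(-1, K))) = Add(5, K))
Add(Function('p')(0, -7), Mul(Add(Function('x')(6), Mul(5, 6)), 158)) = Add(Add(5, -7), Mul(Add(Add(-2, 6), Mul(5, 6)), 158)) = Add(-2, Mul(Add(4, 30), 158)) = Add(-2, Mul(34, 158)) = Add(-2, 5372) = 5370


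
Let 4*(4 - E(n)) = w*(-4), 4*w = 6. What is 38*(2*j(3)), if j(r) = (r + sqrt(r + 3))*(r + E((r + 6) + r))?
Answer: 1938 + 646*sqrt(6) ≈ 3520.4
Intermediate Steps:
w = 3/2 (w = (1/4)*6 = 3/2 ≈ 1.5000)
E(n) = 11/2 (E(n) = 4 - 3*(-4)/8 = 4 - 1/4*(-6) = 4 + 3/2 = 11/2)
j(r) = (11/2 + r)*(r + sqrt(3 + r)) (j(r) = (r + sqrt(r + 3))*(r + 11/2) = (r + sqrt(3 + r))*(11/2 + r) = (11/2 + r)*(r + sqrt(3 + r)))
38*(2*j(3)) = 38*(2*(3**2 + (11/2)*3 + 11*sqrt(3 + 3)/2 + 3*sqrt(3 + 3))) = 38*(2*(9 + 33/2 + 11*sqrt(6)/2 + 3*sqrt(6))) = 38*(2*(51/2 + 17*sqrt(6)/2)) = 38*(51 + 17*sqrt(6)) = 1938 + 646*sqrt(6)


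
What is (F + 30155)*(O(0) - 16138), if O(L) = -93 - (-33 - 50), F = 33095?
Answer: -1021361000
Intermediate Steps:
O(L) = -10 (O(L) = -93 - 1*(-83) = -93 + 83 = -10)
(F + 30155)*(O(0) - 16138) = (33095 + 30155)*(-10 - 16138) = 63250*(-16148) = -1021361000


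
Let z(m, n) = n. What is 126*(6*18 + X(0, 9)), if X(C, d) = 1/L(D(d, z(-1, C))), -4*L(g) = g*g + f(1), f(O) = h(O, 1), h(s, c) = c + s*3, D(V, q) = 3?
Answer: 176400/13 ≈ 13569.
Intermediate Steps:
h(s, c) = c + 3*s
f(O) = 1 + 3*O
L(g) = -1 - g**2/4 (L(g) = -(g*g + (1 + 3*1))/4 = -(g**2 + (1 + 3))/4 = -(g**2 + 4)/4 = -(4 + g**2)/4 = -1 - g**2/4)
X(C, d) = -4/13 (X(C, d) = 1/(-1 - 1/4*3**2) = 1/(-1 - 1/4*9) = 1/(-1 - 9/4) = 1/(-13/4) = -4/13)
126*(6*18 + X(0, 9)) = 126*(6*18 - 4/13) = 126*(108 - 4/13) = 126*(1400/13) = 176400/13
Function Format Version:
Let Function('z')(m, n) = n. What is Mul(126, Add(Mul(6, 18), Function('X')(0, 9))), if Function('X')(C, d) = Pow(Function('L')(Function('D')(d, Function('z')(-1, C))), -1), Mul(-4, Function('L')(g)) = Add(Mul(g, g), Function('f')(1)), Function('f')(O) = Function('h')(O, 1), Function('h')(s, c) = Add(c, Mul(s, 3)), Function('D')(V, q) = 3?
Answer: Rational(176400, 13) ≈ 13569.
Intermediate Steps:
Function('h')(s, c) = Add(c, Mul(3, s))
Function('f')(O) = Add(1, Mul(3, O))
Function('L')(g) = Add(-1, Mul(Rational(-1, 4), Pow(g, 2))) (Function('L')(g) = Mul(Rational(-1, 4), Add(Mul(g, g), Add(1, Mul(3, 1)))) = Mul(Rational(-1, 4), Add(Pow(g, 2), Add(1, 3))) = Mul(Rational(-1, 4), Add(Pow(g, 2), 4)) = Mul(Rational(-1, 4), Add(4, Pow(g, 2))) = Add(-1, Mul(Rational(-1, 4), Pow(g, 2))))
Function('X')(C, d) = Rational(-4, 13) (Function('X')(C, d) = Pow(Add(-1, Mul(Rational(-1, 4), Pow(3, 2))), -1) = Pow(Add(-1, Mul(Rational(-1, 4), 9)), -1) = Pow(Add(-1, Rational(-9, 4)), -1) = Pow(Rational(-13, 4), -1) = Rational(-4, 13))
Mul(126, Add(Mul(6, 18), Function('X')(0, 9))) = Mul(126, Add(Mul(6, 18), Rational(-4, 13))) = Mul(126, Add(108, Rational(-4, 13))) = Mul(126, Rational(1400, 13)) = Rational(176400, 13)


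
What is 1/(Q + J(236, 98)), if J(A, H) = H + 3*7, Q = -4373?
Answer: -1/4254 ≈ -0.00023507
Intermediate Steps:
J(A, H) = 21 + H (J(A, H) = H + 21 = 21 + H)
1/(Q + J(236, 98)) = 1/(-4373 + (21 + 98)) = 1/(-4373 + 119) = 1/(-4254) = -1/4254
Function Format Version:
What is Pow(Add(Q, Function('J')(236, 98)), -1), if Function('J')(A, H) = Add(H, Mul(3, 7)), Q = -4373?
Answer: Rational(-1, 4254) ≈ -0.00023507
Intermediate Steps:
Function('J')(A, H) = Add(21, H) (Function('J')(A, H) = Add(H, 21) = Add(21, H))
Pow(Add(Q, Function('J')(236, 98)), -1) = Pow(Add(-4373, Add(21, 98)), -1) = Pow(Add(-4373, 119), -1) = Pow(-4254, -1) = Rational(-1, 4254)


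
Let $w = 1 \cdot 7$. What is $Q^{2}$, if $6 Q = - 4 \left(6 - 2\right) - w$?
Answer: $\frac{529}{36} \approx 14.694$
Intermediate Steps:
$w = 7$
$Q = - \frac{23}{6}$ ($Q = \frac{- 4 \left(6 - 2\right) - 7}{6} = \frac{\left(-4\right) 4 - 7}{6} = \frac{-16 - 7}{6} = \frac{1}{6} \left(-23\right) = - \frac{23}{6} \approx -3.8333$)
$Q^{2} = \left(- \frac{23}{6}\right)^{2} = \frac{529}{36}$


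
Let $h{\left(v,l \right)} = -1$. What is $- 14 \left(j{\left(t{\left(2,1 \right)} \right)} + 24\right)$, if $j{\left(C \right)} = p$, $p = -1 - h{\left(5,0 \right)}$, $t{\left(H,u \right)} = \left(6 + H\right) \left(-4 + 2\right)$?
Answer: $-336$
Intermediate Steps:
$t{\left(H,u \right)} = -12 - 2 H$ ($t{\left(H,u \right)} = \left(6 + H\right) \left(-2\right) = -12 - 2 H$)
$p = 0$ ($p = -1 - -1 = -1 + 1 = 0$)
$j{\left(C \right)} = 0$
$- 14 \left(j{\left(t{\left(2,1 \right)} \right)} + 24\right) = - 14 \left(0 + 24\right) = \left(-14\right) 24 = -336$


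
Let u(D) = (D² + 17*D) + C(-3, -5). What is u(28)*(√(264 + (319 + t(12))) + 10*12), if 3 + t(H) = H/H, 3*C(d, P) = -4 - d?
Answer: 151160 + 3779*√581/3 ≈ 1.8152e+5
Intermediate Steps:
C(d, P) = -4/3 - d/3 (C(d, P) = (-4 - d)/3 = -4/3 - d/3)
t(H) = -2 (t(H) = -3 + H/H = -3 + 1 = -2)
u(D) = -⅓ + D² + 17*D (u(D) = (D² + 17*D) + (-4/3 - ⅓*(-3)) = (D² + 17*D) + (-4/3 + 1) = (D² + 17*D) - ⅓ = -⅓ + D² + 17*D)
u(28)*(√(264 + (319 + t(12))) + 10*12) = (-⅓ + 28² + 17*28)*(√(264 + (319 - 2)) + 10*12) = (-⅓ + 784 + 476)*(√(264 + 317) + 120) = 3779*(√581 + 120)/3 = 3779*(120 + √581)/3 = 151160 + 3779*√581/3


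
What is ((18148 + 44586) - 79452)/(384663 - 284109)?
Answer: -8359/50277 ≈ -0.16626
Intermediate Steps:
((18148 + 44586) - 79452)/(384663 - 284109) = (62734 - 79452)/100554 = -16718*1/100554 = -8359/50277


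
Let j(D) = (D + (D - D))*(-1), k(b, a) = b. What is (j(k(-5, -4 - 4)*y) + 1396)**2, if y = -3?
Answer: 1907161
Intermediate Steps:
j(D) = -D (j(D) = (D + 0)*(-1) = D*(-1) = -D)
(j(k(-5, -4 - 4)*y) + 1396)**2 = (-(-5)*(-3) + 1396)**2 = (-1*15 + 1396)**2 = (-15 + 1396)**2 = 1381**2 = 1907161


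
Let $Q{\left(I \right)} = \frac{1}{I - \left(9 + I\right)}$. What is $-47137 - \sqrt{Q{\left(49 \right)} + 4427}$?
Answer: $-47137 - \frac{\sqrt{39842}}{3} \approx -47204.0$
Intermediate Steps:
$Q{\left(I \right)} = - \frac{1}{9}$ ($Q{\left(I \right)} = \frac{1}{-9} = - \frac{1}{9}$)
$-47137 - \sqrt{Q{\left(49 \right)} + 4427} = -47137 - \sqrt{- \frac{1}{9} + 4427} = -47137 - \sqrt{\frac{39842}{9}} = -47137 - \frac{\sqrt{39842}}{3}$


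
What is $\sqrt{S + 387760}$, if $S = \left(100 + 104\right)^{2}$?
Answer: $8 \sqrt{6709} \approx 655.27$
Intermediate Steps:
$S = 41616$ ($S = 204^{2} = 41616$)
$\sqrt{S + 387760} = \sqrt{41616 + 387760} = \sqrt{429376} = 8 \sqrt{6709}$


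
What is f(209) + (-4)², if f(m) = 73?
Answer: 89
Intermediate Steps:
f(209) + (-4)² = 73 + (-4)² = 73 + 16 = 89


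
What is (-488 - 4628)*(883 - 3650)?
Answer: 14155972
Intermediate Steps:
(-488 - 4628)*(883 - 3650) = -5116*(-2767) = 14155972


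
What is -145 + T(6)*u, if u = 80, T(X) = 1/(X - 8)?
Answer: -185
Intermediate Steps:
T(X) = 1/(-8 + X)
-145 + T(6)*u = -145 + 80/(-8 + 6) = -145 + 80/(-2) = -145 - ½*80 = -145 - 40 = -185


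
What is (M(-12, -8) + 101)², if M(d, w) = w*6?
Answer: 2809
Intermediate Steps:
M(d, w) = 6*w
(M(-12, -8) + 101)² = (6*(-8) + 101)² = (-48 + 101)² = 53² = 2809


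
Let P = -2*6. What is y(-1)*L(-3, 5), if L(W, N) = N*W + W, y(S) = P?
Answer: 216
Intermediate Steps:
P = -12
y(S) = -12
L(W, N) = W + N*W
y(-1)*L(-3, 5) = -(-36)*(1 + 5) = -(-36)*6 = -12*(-18) = 216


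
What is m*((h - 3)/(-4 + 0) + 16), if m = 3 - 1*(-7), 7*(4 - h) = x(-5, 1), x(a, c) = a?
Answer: 1090/7 ≈ 155.71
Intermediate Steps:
h = 33/7 (h = 4 - ⅐*(-5) = 4 + 5/7 = 33/7 ≈ 4.7143)
m = 10 (m = 3 + 7 = 10)
m*((h - 3)/(-4 + 0) + 16) = 10*((33/7 - 3)/(-4 + 0) + 16) = 10*((12/7)/(-4) + 16) = 10*((12/7)*(-¼) + 16) = 10*(-3/7 + 16) = 10*(109/7) = 1090/7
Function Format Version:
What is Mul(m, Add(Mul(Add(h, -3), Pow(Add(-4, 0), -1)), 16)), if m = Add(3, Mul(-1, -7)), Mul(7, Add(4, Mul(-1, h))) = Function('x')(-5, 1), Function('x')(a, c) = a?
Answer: Rational(1090, 7) ≈ 155.71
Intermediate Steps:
h = Rational(33, 7) (h = Add(4, Mul(Rational(-1, 7), -5)) = Add(4, Rational(5, 7)) = Rational(33, 7) ≈ 4.7143)
m = 10 (m = Add(3, 7) = 10)
Mul(m, Add(Mul(Add(h, -3), Pow(Add(-4, 0), -1)), 16)) = Mul(10, Add(Mul(Add(Rational(33, 7), -3), Pow(Add(-4, 0), -1)), 16)) = Mul(10, Add(Mul(Rational(12, 7), Pow(-4, -1)), 16)) = Mul(10, Add(Mul(Rational(12, 7), Rational(-1, 4)), 16)) = Mul(10, Add(Rational(-3, 7), 16)) = Mul(10, Rational(109, 7)) = Rational(1090, 7)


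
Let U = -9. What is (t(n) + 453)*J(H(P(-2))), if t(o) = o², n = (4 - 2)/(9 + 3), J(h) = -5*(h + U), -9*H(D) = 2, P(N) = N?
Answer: 6768235/324 ≈ 20890.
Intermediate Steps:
H(D) = -2/9 (H(D) = -⅑*2 = -2/9)
J(h) = 45 - 5*h (J(h) = -5*(h - 9) = -5*(-9 + h) = 45 - 5*h)
n = ⅙ (n = 2/12 = 2*(1/12) = ⅙ ≈ 0.16667)
(t(n) + 453)*J(H(P(-2))) = ((⅙)² + 453)*(45 - 5*(-2/9)) = (1/36 + 453)*(45 + 10/9) = (16309/36)*(415/9) = 6768235/324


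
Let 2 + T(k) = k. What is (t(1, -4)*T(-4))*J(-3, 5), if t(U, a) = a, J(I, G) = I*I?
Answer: 216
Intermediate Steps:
J(I, G) = I²
T(k) = -2 + k
(t(1, -4)*T(-4))*J(-3, 5) = -4*(-2 - 4)*(-3)² = -4*(-6)*9 = 24*9 = 216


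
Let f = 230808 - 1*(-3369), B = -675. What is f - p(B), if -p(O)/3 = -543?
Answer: 232548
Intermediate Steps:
f = 234177 (f = 230808 + 3369 = 234177)
p(O) = 1629 (p(O) = -3*(-543) = 1629)
f - p(B) = 234177 - 1*1629 = 234177 - 1629 = 232548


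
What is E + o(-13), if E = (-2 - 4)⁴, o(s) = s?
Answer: 1283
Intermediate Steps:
E = 1296 (E = (-6)⁴ = 1296)
E + o(-13) = 1296 - 13 = 1283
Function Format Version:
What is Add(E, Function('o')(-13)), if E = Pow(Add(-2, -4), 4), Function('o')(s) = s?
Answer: 1283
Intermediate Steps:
E = 1296 (E = Pow(-6, 4) = 1296)
Add(E, Function('o')(-13)) = Add(1296, -13) = 1283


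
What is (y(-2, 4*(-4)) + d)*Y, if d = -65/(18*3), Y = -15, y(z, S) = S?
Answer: 4645/18 ≈ 258.06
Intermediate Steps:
d = -65/54 ≈ -1.2037
(y(-2, 4*(-4)) + d)*Y = (4*(-4) - 65/54)*(-15) = (-16 - 65/54)*(-15) = -929/54*(-15) = 4645/18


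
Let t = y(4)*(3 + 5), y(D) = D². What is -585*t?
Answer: -74880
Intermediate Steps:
t = 128 (t = 4²*(3 + 5) = 16*8 = 128)
-585*t = -585*128 = -74880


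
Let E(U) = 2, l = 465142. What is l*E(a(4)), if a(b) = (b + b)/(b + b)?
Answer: 930284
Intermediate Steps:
a(b) = 1 (a(b) = (2*b)/((2*b)) = (2*b)*(1/(2*b)) = 1)
l*E(a(4)) = 465142*2 = 930284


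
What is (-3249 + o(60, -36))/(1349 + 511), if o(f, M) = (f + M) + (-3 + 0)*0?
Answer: -215/124 ≈ -1.7339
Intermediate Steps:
o(f, M) = M + f (o(f, M) = (M + f) - 3*0 = (M + f) + 0 = M + f)
(-3249 + o(60, -36))/(1349 + 511) = (-3249 + (-36 + 60))/(1349 + 511) = (-3249 + 24)/1860 = -3225*1/1860 = -215/124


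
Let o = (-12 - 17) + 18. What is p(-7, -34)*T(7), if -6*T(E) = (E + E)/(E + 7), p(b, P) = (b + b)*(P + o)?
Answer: -105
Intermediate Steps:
o = -11 (o = -29 + 18 = -11)
p(b, P) = 2*b*(-11 + P) (p(b, P) = (b + b)*(P - 11) = (2*b)*(-11 + P) = 2*b*(-11 + P))
T(E) = -E/(3*(7 + E)) (T(E) = -(E + E)/(6*(E + 7)) = -2*E/(6*(7 + E)) = -E/(3*(7 + E)))
p(-7, -34)*T(7) = (2*(-7)*(-11 - 34))*(-1*7/(21 + 3*7)) = (2*(-7)*(-45))*(-1*7/(21 + 21)) = 630*(-1*7/42) = 630*(-1*7*1/42) = 630*(-⅙) = -105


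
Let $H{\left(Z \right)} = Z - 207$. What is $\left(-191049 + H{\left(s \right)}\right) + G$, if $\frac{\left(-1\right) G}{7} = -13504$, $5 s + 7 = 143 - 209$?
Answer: $- \frac{483713}{5} \approx -96743.0$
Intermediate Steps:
$s = - \frac{73}{5}$ ($s = - \frac{7}{5} + \frac{143 - 209}{5} = - \frac{7}{5} + \frac{1}{5} \left(-66\right) = - \frac{7}{5} - \frac{66}{5} = - \frac{73}{5} \approx -14.6$)
$H{\left(Z \right)} = -207 + Z$
$G = 94528$ ($G = \left(-7\right) \left(-13504\right) = 94528$)
$\left(-191049 + H{\left(s \right)}\right) + G = \left(-191049 - \frac{1108}{5}\right) + 94528 = - \frac{956353}{5} + 94528 = - \frac{483713}{5}$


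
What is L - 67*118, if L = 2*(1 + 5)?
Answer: -7894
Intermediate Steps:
L = 12 (L = 2*6 = 12)
L - 67*118 = 12 - 67*118 = 12 - 7906 = -7894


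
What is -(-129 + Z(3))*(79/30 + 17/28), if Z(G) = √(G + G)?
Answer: 58523/140 - 1361*√6/420 ≈ 410.08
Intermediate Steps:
Z(G) = √2*√G (Z(G) = √(2*G) = √2*√G)
-(-129 + Z(3))*(79/30 + 17/28) = -(-129 + √2*√3)*(79/30 + 17/28) = -(-129 + √6)*(79*(1/30) + 17*(1/28)) = -(-129 + √6)*(79/30 + 17/28) = -(-129 + √6)*1361/420 = -(-58523/140 + 1361*√6/420) = 58523/140 - 1361*√6/420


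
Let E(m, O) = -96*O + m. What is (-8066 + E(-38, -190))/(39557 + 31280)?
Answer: 10136/70837 ≈ 0.14309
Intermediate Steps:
E(m, O) = m - 96*O
(-8066 + E(-38, -190))/(39557 + 31280) = (-8066 + (-38 - 96*(-190)))/(39557 + 31280) = (-8066 + (-38 + 18240))/70837 = (-8066 + 18202)*(1/70837) = 10136*(1/70837) = 10136/70837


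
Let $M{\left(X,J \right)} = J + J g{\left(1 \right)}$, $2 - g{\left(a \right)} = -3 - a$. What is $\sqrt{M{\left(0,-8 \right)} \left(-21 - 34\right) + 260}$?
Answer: $2 \sqrt{835} \approx 57.793$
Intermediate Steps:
$g{\left(a \right)} = 5 + a$ ($g{\left(a \right)} = 2 - \left(-3 - a\right) = 2 + \left(3 + a\right) = 5 + a$)
$M{\left(X,J \right)} = 7 J$ ($M{\left(X,J \right)} = J + J \left(5 + 1\right) = J + J 6 = J + 6 J = 7 J$)
$\sqrt{M{\left(0,-8 \right)} \left(-21 - 34\right) + 260} = \sqrt{7 \left(-8\right) \left(-21 - 34\right) + 260} = \sqrt{\left(-56\right) \left(-55\right) + 260} = \sqrt{3080 + 260} = \sqrt{3340} = 2 \sqrt{835}$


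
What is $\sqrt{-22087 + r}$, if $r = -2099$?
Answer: $i \sqrt{24186} \approx 155.52 i$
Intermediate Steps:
$\sqrt{-22087 + r} = \sqrt{-22087 - 2099} = \sqrt{-24186} = i \sqrt{24186}$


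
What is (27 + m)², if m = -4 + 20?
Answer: 1849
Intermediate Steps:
m = 16
(27 + m)² = (27 + 16)² = 43² = 1849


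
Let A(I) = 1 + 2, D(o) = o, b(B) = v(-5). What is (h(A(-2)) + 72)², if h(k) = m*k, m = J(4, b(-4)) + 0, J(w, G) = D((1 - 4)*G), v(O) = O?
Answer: 13689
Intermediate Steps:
b(B) = -5
J(w, G) = -3*G (J(w, G) = (1 - 4)*G = -3*G)
A(I) = 3
m = 15 (m = -3*(-5) + 0 = 15 + 0 = 15)
h(k) = 15*k
(h(A(-2)) + 72)² = (15*3 + 72)² = (45 + 72)² = 117² = 13689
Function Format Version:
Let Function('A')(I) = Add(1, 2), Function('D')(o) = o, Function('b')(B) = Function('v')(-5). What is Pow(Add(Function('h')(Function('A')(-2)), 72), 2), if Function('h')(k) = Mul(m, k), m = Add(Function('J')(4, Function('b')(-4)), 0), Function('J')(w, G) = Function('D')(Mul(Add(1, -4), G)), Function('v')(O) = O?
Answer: 13689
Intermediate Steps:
Function('b')(B) = -5
Function('J')(w, G) = Mul(-3, G) (Function('J')(w, G) = Mul(Add(1, -4), G) = Mul(-3, G))
Function('A')(I) = 3
m = 15 (m = Add(Mul(-3, -5), 0) = Add(15, 0) = 15)
Function('h')(k) = Mul(15, k)
Pow(Add(Function('h')(Function('A')(-2)), 72), 2) = Pow(Add(Mul(15, 3), 72), 2) = Pow(Add(45, 72), 2) = Pow(117, 2) = 13689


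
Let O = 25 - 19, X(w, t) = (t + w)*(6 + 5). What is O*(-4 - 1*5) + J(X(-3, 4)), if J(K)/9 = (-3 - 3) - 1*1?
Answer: -117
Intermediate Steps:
X(w, t) = 11*t + 11*w (X(w, t) = (t + w)*11 = 11*t + 11*w)
O = 6
J(K) = -63 (J(K) = 9*((-3 - 3) - 1*1) = 9*(-6 - 1) = 9*(-7) = -63)
O*(-4 - 1*5) + J(X(-3, 4)) = 6*(-4 - 1*5) - 63 = 6*(-4 - 5) - 63 = 6*(-9) - 63 = -54 - 63 = -117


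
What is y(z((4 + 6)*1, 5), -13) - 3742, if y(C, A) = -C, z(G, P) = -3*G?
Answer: -3712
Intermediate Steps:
y(z((4 + 6)*1, 5), -13) - 3742 = -(-3)*(4 + 6)*1 - 3742 = -(-3)*10*1 - 3742 = -(-3)*10 - 3742 = -1*(-30) - 3742 = 30 - 3742 = -3712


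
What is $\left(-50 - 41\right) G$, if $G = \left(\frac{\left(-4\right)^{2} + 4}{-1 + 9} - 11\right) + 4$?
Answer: $\frac{819}{2} \approx 409.5$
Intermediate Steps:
$G = - \frac{9}{2}$ ($G = \left(\frac{16 + 4}{8} - 11\right) + 4 = \left(20 \cdot \frac{1}{8} - 11\right) + 4 = \left(\frac{5}{2} - 11\right) + 4 = - \frac{17}{2} + 4 = - \frac{9}{2} \approx -4.5$)
$\left(-50 - 41\right) G = \left(-50 - 41\right) \left(- \frac{9}{2}\right) = \left(-91\right) \left(- \frac{9}{2}\right) = \frac{819}{2}$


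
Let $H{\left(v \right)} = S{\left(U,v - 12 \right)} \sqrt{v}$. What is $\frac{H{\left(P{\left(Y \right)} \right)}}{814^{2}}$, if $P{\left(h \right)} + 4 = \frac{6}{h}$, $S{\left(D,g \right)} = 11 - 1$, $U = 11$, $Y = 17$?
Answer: $\frac{5 i \sqrt{1054}}{5632066} \approx 2.8822 \cdot 10^{-5} i$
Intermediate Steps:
$S{\left(D,g \right)} = 10$
$P{\left(h \right)} = -4 + \frac{6}{h}$
$H{\left(v \right)} = 10 \sqrt{v}$
$\frac{H{\left(P{\left(Y \right)} \right)}}{814^{2}} = \frac{10 \sqrt{-4 + \frac{6}{17}}}{814^{2}} = \frac{10 \sqrt{-4 + 6 \cdot \frac{1}{17}}}{662596} = 10 \sqrt{-4 + \frac{6}{17}} \cdot \frac{1}{662596} = 10 \sqrt{- \frac{62}{17}} \cdot \frac{1}{662596} = 10 \frac{i \sqrt{1054}}{17} \cdot \frac{1}{662596} = \frac{10 i \sqrt{1054}}{17} \cdot \frac{1}{662596} = \frac{5 i \sqrt{1054}}{5632066}$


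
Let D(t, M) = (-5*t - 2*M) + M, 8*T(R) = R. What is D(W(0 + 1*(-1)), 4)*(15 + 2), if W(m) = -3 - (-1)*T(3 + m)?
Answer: 663/4 ≈ 165.75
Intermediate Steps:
T(R) = R/8
W(m) = -21/8 + m/8 (W(m) = -3 - (-1)*(3 + m)/8 = -3 - (-1)*(3/8 + m/8) = -3 - (-3/8 - m/8) = -3 + (3/8 + m/8) = -21/8 + m/8)
D(t, M) = -M - 5*t
D(W(0 + 1*(-1)), 4)*(15 + 2) = (-1*4 - 5*(-21/8 + (0 + 1*(-1))/8))*(15 + 2) = (-4 - 5*(-21/8 + (0 - 1)/8))*17 = (-4 - 5*(-21/8 + (1/8)*(-1)))*17 = (-4 - 5*(-21/8 - 1/8))*17 = (-4 - 5*(-11/4))*17 = (-4 + 55/4)*17 = (39/4)*17 = 663/4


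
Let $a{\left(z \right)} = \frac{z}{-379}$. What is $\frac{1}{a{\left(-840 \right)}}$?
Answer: $\frac{379}{840} \approx 0.45119$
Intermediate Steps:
$a{\left(z \right)} = - \frac{z}{379}$ ($a{\left(z \right)} = z \left(- \frac{1}{379}\right) = - \frac{z}{379}$)
$\frac{1}{a{\left(-840 \right)}} = \frac{1}{\left(- \frac{1}{379}\right) \left(-840\right)} = \frac{1}{\frac{840}{379}} = \frac{379}{840}$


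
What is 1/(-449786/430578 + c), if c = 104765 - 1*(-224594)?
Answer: 215289/70907144858 ≈ 3.0362e-6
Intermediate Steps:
c = 329359 (c = 104765 + 224594 = 329359)
1/(-449786/430578 + c) = 1/(-449786/430578 + 329359) = 1/(-449786*1/430578 + 329359) = 1/(-224893/215289 + 329359) = 1/(70907144858/215289) = 215289/70907144858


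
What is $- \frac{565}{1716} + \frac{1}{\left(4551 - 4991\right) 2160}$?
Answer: $- \frac{4068013}{12355200} \approx -0.32926$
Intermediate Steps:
$- \frac{565}{1716} + \frac{1}{\left(4551 - 4991\right) 2160} = \left(-565\right) \frac{1}{1716} + \frac{1}{-440} \cdot \frac{1}{2160} = - \frac{565}{1716} - \frac{1}{950400} = - \frac{4068013}{12355200}$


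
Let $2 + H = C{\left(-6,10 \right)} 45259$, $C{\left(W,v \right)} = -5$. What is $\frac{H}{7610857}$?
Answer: $- \frac{226297}{7610857} \approx -0.029733$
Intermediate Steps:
$H = -226297$ ($H = -2 - 226295 = -226297$)
$\frac{H}{7610857} = - \frac{226297}{7610857}$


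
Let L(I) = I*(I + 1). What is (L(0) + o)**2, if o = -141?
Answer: 19881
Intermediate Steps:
L(I) = I*(1 + I)
(L(0) + o)**2 = (0*(1 + 0) - 141)**2 = (0*1 - 141)**2 = (0 - 141)**2 = (-141)**2 = 19881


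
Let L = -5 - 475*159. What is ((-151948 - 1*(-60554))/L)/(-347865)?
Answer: -45697/13137121725 ≈ -3.4785e-6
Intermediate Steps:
L = -75530 (L = -5 - 75525 = -75530)
((-151948 - 1*(-60554))/L)/(-347865) = ((-151948 - 1*(-60554))/(-75530))/(-347865) = ((-151948 + 60554)*(-1/75530))*(-1/347865) = -91394*(-1/75530)*(-1/347865) = (45697/37765)*(-1/347865) = -45697/13137121725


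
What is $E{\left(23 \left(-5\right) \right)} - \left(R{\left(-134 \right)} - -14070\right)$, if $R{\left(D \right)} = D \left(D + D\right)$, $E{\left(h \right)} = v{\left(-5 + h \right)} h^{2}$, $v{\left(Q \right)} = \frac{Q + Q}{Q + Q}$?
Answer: $-36757$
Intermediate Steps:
$v{\left(Q \right)} = 1$ ($v{\left(Q \right)} = \frac{2 Q}{2 Q} = 2 Q \frac{1}{2 Q} = 1$)
$E{\left(h \right)} = h^{2}$ ($E{\left(h \right)} = 1 h^{2} = h^{2}$)
$R{\left(D \right)} = 2 D^{2}$ ($R{\left(D \right)} = D 2 D = 2 D^{2}$)
$E{\left(23 \left(-5\right) \right)} - \left(R{\left(-134 \right)} - -14070\right) = \left(23 \left(-5\right)\right)^{2} - \left(2 \left(-134\right)^{2} - -14070\right) = \left(-115\right)^{2} - \left(2 \cdot 17956 + 14070\right) = 13225 - \left(35912 + 14070\right) = 13225 - 49982 = -36757$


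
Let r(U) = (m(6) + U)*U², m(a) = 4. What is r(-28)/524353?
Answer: -18816/524353 ≈ -0.035884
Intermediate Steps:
r(U) = U²*(4 + U) (r(U) = (4 + U)*U² = U²*(4 + U))
r(-28)/524353 = ((-28)²*(4 - 28))/524353 = (784*(-24))*(1/524353) = -18816*1/524353 = -18816/524353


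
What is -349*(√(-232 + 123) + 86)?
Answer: -30014 - 349*I*√109 ≈ -30014.0 - 3643.7*I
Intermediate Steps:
-349*(√(-232 + 123) + 86) = -349*(√(-109) + 86) = -349*(I*√109 + 86) = -349*(86 + I*√109) = -30014 - 349*I*√109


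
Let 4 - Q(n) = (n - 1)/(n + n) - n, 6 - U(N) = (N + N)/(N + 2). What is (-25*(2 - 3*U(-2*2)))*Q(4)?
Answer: 1525/2 ≈ 762.50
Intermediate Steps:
U(N) = 6 - 2*N/(2 + N) (U(N) = 6 - (N + N)/(N + 2) = 6 - 2*N/(2 + N))
Q(n) = 4 + n - (-1 + n)/(2*n) (Q(n) = 4 - ((n - 1)/(n + n) - n) = 4 - ((-1 + n)/((2*n)) - n) = 4 - ((-1 + n)*(1/(2*n)) - n) = 4 - ((-1 + n)/(2*n) - n) = 4 - (-n + (-1 + n)/(2*n)) = 4 + (n - (-1 + n)/(2*n)) = 4 + n - (-1 + n)/(2*n))
(-25*(2 - 3*U(-2*2)))*Q(4) = (-25*(2 - 12*(3 - 2*2)/(2 - 2*2)))*(7/2 + 4 + (½)/4) = (-25*(2 - 12*(3 - 4)/(2 - 4)))*(7/2 + 4 + (½)*(¼)) = (-25*(2 - 12*(-1)/(-2)))*(7/2 + 4 + ⅛) = -25*(2 - 12*(-1)*(-1)/2)*(61/8) = -25*(2 - 3*2)*(61/8) = -25*(2 - 6)*(61/8) = -25*(-4)*(61/8) = 100*(61/8) = 1525/2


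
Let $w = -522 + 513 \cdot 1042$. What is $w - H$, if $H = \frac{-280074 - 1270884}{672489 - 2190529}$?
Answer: $\frac{405334121001}{759020} \approx 5.3402 \cdot 10^{5}$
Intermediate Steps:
$w = 534024$ ($w = -522 + 534546 = 534024$)
$H = \frac{775479}{759020}$ ($H = - \frac{1550958}{-1518040} = \left(-1550958\right) \left(- \frac{1}{1518040}\right) = \frac{775479}{759020} \approx 1.0217$)
$w - H = 534024 - \frac{775479}{759020} = \frac{405334121001}{759020}$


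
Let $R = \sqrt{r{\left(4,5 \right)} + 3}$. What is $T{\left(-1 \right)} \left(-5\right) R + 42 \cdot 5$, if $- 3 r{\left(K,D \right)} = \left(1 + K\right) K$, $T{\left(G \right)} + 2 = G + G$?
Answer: $210 + \frac{20 i \sqrt{33}}{3} \approx 210.0 + 38.297 i$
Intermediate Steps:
$T{\left(G \right)} = -2 + 2 G$ ($T{\left(G \right)} = -2 + \left(G + G\right) = -2 + 2 G$)
$r{\left(K,D \right)} = - \frac{K \left(1 + K\right)}{3}$ ($r{\left(K,D \right)} = - \frac{\left(1 + K\right) K}{3} = - \frac{K \left(1 + K\right)}{3}$)
$R = \frac{i \sqrt{33}}{3}$ ($R = \sqrt{\left(- \frac{1}{3}\right) 4 \left(1 + 4\right) + 3} = \sqrt{\left(- \frac{1}{3}\right) 4 \cdot 5 + 3} = \sqrt{- \frac{20}{3} + 3} = \sqrt{- \frac{11}{3}} = \frac{i \sqrt{33}}{3} \approx 1.9149 i$)
$T{\left(-1 \right)} \left(-5\right) R + 42 \cdot 5 = \left(-2 + 2 \left(-1\right)\right) \left(-5\right) \frac{i \sqrt{33}}{3} + 42 \cdot 5 = \left(-2 - 2\right) \left(-5\right) \frac{i \sqrt{33}}{3} + 210 = \left(-4\right) \left(-5\right) \frac{i \sqrt{33}}{3} + 210 = 20 \frac{i \sqrt{33}}{3} + 210 = \frac{20 i \sqrt{33}}{3} + 210 = 210 + \frac{20 i \sqrt{33}}{3}$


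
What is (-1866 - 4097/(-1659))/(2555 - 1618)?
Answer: -3091597/1554483 ≈ -1.9888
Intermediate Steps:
(-1866 - 4097/(-1659))/(2555 - 1618) = (-1866 - 4097*(-1/1659))/937 = (-1866 + 4097/1659)*(1/937) = -3091597/1659*1/937 = -3091597/1554483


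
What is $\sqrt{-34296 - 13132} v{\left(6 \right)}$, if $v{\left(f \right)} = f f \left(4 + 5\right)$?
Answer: $648 i \sqrt{11857} \approx 70561.0 i$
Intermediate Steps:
$v{\left(f \right)} = 9 f^{2}$ ($v{\left(f \right)} = f^{2} \cdot 9 = 9 f^{2}$)
$\sqrt{-34296 - 13132} v{\left(6 \right)} = \sqrt{-34296 - 13132} \cdot 9 \cdot 6^{2} = \sqrt{-47428} \cdot 9 \cdot 36 = 2 i \sqrt{11857} \cdot 324 = 648 i \sqrt{11857}$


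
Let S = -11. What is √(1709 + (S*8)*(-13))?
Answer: 3*√317 ≈ 53.413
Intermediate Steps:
√(1709 + (S*8)*(-13)) = √(1709 - 11*8*(-13)) = √(1709 - 88*(-13)) = √(1709 + 1144) = √2853 = 3*√317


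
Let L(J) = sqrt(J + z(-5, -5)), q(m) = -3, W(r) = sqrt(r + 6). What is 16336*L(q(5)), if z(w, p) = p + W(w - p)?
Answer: 16336*sqrt(-8 + sqrt(6)) ≈ 38487.0*I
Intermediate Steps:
W(r) = sqrt(6 + r)
z(w, p) = p + sqrt(6 + w - p) (z(w, p) = p + sqrt(6 + (w - p)) = p + sqrt(6 + w - p))
L(J) = sqrt(-5 + J + sqrt(6)) (L(J) = sqrt(J + (-5 + sqrt(6 - 5 - 1*(-5)))) = sqrt(J + (-5 + sqrt(6 - 5 + 5))) = sqrt(J + (-5 + sqrt(6))) = sqrt(-5 + J + sqrt(6)))
16336*L(q(5)) = 16336*sqrt(-5 - 3 + sqrt(6)) = 16336*sqrt(-8 + sqrt(6))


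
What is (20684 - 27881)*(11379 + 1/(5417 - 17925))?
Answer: -1024338437607/12508 ≈ -8.1895e+7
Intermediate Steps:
(20684 - 27881)*(11379 + 1/(5417 - 17925)) = -7197*(11379 + 1/(-12508)) = -7197*(11379 - 1/12508) = -7197*142328531/12508 = -1024338437607/12508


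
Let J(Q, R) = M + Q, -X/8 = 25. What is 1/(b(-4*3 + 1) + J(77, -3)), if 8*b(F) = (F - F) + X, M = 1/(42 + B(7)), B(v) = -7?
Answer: 35/1821 ≈ 0.019220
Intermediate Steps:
X = -200 (X = -8*25 = -200)
M = 1/35 (M = 1/(42 - 7) = 1/35 ≈ 0.028571)
J(Q, R) = 1/35 + Q
b(F) = -25 (b(F) = ((F - F) - 200)/8 = (0 - 200)/8 = (1/8)*(-200) = -25)
1/(b(-4*3 + 1) + J(77, -3)) = 1/(-25 + (1/35 + 77)) = 1/(-25 + 2696/35) = 1/(1821/35) = 35/1821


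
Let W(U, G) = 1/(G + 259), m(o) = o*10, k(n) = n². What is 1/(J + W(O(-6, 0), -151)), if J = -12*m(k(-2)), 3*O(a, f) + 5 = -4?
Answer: -108/51839 ≈ -0.0020834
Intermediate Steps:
O(a, f) = -3 (O(a, f) = -5/3 + (⅓)*(-4) = -5/3 - 4/3 = -3)
m(o) = 10*o
W(U, G) = 1/(259 + G)
J = -480 (J = -120*(-2)² = -120*4 = -12*40 = -480)
1/(J + W(O(-6, 0), -151)) = 1/(-480 + 1/(259 - 151)) = 1/(-480 + 1/108) = 1/(-51839/108) = -108/51839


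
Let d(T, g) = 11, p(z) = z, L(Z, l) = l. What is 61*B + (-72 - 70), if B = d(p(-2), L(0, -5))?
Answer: 529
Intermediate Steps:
B = 11
61*B + (-72 - 70) = 61*11 + (-72 - 70) = 671 - 142 = 529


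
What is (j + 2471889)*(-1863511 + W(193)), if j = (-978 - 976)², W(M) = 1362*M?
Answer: -10068065053225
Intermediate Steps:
j = 3818116 (j = (-1954)² = 3818116)
(j + 2471889)*(-1863511 + W(193)) = (3818116 + 2471889)*(-1863511 + 1362*193) = 6290005*(-1863511 + 262866) = 6290005*(-1600645) = -10068065053225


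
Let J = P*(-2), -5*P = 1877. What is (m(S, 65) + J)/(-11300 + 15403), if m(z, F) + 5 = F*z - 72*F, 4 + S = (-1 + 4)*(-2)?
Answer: -22921/20515 ≈ -1.1173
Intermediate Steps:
P = -1877/5 (P = -⅕*1877 = -1877/5 ≈ -375.40)
S = -10 (S = -4 + (-1 + 4)*(-2) = -4 + 3*(-2) = -4 - 6 = -10)
J = 3754/5 (J = -1877/5*(-2) = 3754/5 ≈ 750.80)
m(z, F) = -5 - 72*F + F*z (m(z, F) = -5 + (F*z - 72*F) = -5 + (-72*F + F*z) = -5 - 72*F + F*z)
(m(S, 65) + J)/(-11300 + 15403) = ((-5 - 72*65 + 65*(-10)) + 3754/5)/(-11300 + 15403) = ((-5 - 4680 - 650) + 3754/5)/4103 = (-5335 + 3754/5)*(1/4103) = -22921/5*1/4103 = -22921/20515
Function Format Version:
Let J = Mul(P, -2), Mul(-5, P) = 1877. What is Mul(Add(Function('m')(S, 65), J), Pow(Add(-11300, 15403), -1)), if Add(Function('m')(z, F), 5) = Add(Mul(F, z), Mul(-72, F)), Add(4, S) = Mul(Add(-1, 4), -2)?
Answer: Rational(-22921, 20515) ≈ -1.1173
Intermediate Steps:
P = Rational(-1877, 5) (P = Mul(Rational(-1, 5), 1877) = Rational(-1877, 5) ≈ -375.40)
S = -10 (S = Add(-4, Mul(Add(-1, 4), -2)) = Add(-4, Mul(3, -2)) = Add(-4, -6) = -10)
J = Rational(3754, 5) (J = Mul(Rational(-1877, 5), -2) = Rational(3754, 5) ≈ 750.80)
Function('m')(z, F) = Add(-5, Mul(-72, F), Mul(F, z)) (Function('m')(z, F) = Add(-5, Add(Mul(F, z), Mul(-72, F))) = Add(-5, Add(Mul(-72, F), Mul(F, z))) = Add(-5, Mul(-72, F), Mul(F, z)))
Mul(Add(Function('m')(S, 65), J), Pow(Add(-11300, 15403), -1)) = Mul(Add(Add(-5, Mul(-72, 65), Mul(65, -10)), Rational(3754, 5)), Pow(Add(-11300, 15403), -1)) = Mul(Add(Add(-5, -4680, -650), Rational(3754, 5)), Pow(4103, -1)) = Mul(Add(-5335, Rational(3754, 5)), Rational(1, 4103)) = Mul(Rational(-22921, 5), Rational(1, 4103)) = Rational(-22921, 20515)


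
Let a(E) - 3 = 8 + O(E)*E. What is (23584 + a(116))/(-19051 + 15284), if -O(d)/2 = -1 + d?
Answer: 3085/3767 ≈ 0.81895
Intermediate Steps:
O(d) = 2 - 2*d (O(d) = -2*(-1 + d) = 2 - 2*d)
a(E) = 11 + E*(2 - 2*E) (a(E) = 3 + (8 + (2 - 2*E)*E) = 3 + (8 + E*(2 - 2*E)) = 11 + E*(2 - 2*E))
(23584 + a(116))/(-19051 + 15284) = (23584 + (11 - 2*116*(-1 + 116)))/(-19051 + 15284) = (23584 + (11 - 2*116*115))/(-3767) = (23584 + (11 - 26680))*(-1/3767) = (23584 - 26669)*(-1/3767) = -3085*(-1/3767) = 3085/3767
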